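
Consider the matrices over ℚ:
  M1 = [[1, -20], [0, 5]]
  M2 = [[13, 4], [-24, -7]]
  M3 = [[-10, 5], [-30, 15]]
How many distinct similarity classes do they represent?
Characteristic polynomials: χ_{M1} = (x - 5)(x - 1), χ_{M2} = (x - 5)(x - 1), χ_{M3} = x(x - 5).

{M1, M2}: invariant factors (x - 5)(x - 1).

{M3}: invariant factors x(x - 5).

Matrices are similar if and only if their invariant-factor lists agree; the partition into similarity classes is {M1, M2}, {M3}.

2 classes: {M1, M2}, {M3}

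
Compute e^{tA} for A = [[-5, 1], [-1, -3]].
A has Jordan form J = [[-4, 1], [0, -4]] with A = PJP^{-1}, so e^{tA} = P e^{tJ} P^{-1}.

For a Jordan block J_k(λ), e^{tJ_k(λ)} = e^{λt} · (I + tN + t^2 N^2/2! + ... + t^{k-1} N^{k-1}/(k-1)!) where N is the nilpotent superdiagonal part.

Assembling the blocks and conjugating back gives the entries of e^{tA} as shown above.

e^{tA} = [[(1 - t)*e^{-4*t}, t*e^{-4*t}], [-t*e^{-4*t}, (t + 1)*e^{-4*t}]]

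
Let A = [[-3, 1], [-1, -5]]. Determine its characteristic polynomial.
xI - A = [[x + 3, -1], [1, x + 5]].

Expanding det(xI - A) along the first row:
det(xI - A) = + (x + 3)·det([[x + 5]]) - (-1)·det([[1]]).

Evaluating gives χ_A(x) = x^2 + 8x + 16 = (x + 4)^2.

χ_A(x) = (x + 4)^2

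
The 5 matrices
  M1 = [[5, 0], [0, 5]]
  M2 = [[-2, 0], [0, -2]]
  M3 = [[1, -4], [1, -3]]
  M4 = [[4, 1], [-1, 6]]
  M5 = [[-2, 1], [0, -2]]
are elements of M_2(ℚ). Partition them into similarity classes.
Characteristic polynomials: χ_{M1} = (x - 5)^2, χ_{M2} = (x + 2)^2, χ_{M3} = (x + 1)^2, χ_{M4} = (x - 5)^2, χ_{M5} = (x + 2)^2.

{M1}: invariant factors x - 5, x - 5.

{M2}: invariant factors x + 2, x + 2.

{M3}: invariant factors (x + 1)^2.

{M4}: invariant factors (x - 5)^2.

{M5}: invariant factors (x + 2)^2.

Matrices are similar if and only if their invariant-factor lists agree; the partition into similarity classes is {M1}, {M2}, {M3}, {M4}, {M5}.

5 classes: {M1}, {M2}, {M3}, {M4}, {M5}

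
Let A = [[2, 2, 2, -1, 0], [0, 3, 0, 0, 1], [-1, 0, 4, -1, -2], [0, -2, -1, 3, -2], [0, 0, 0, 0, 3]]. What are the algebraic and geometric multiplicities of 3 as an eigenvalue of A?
algebraic multiplicity 5, geometric multiplicity 2

The characteristic polynomial is (x - 3)^5, so the factor x - 3 appears with exponent 5: the algebraic multiplicity is 5.

rank(A - 3I) = 3, so the eigenspace has dimension 5 - 3 = 2: the geometric multiplicity is 2.

Since 2 < 5, A is not diagonalizable.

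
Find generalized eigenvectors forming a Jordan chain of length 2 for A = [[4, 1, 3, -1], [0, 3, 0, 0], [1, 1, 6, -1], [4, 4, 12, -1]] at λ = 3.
v_1 = [[0, 2, -2, -5]]^T, v_2 = [[1, 0, 1, 4]]^T

We seek v_1 ∈ ker((A - 3I)^2) \ ker(A - 3I), then set v_{i+1} = (A - 3I) v_i.

One such chain is v_1 = [[0, 2, -2, -5]]^T, v_2 = [[1, 0, 1, 4]]^T. Check: (A - 3I) v_2 = [[0, 0, 0, 0]]^T = 0.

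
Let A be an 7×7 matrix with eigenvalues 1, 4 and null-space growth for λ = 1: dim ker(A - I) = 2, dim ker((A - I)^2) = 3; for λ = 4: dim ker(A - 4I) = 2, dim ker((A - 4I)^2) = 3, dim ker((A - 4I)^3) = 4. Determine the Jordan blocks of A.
Jordan blocks: (1, 2), (1, 1), (4, 3), (4, 1)

λ = 1: successive nullity increments [2, 1] count blocks of size ≥ k; block sizes are [2, 1].
λ = 4: successive nullity increments [2, 1, 1] count blocks of size ≥ k; block sizes are [3, 1].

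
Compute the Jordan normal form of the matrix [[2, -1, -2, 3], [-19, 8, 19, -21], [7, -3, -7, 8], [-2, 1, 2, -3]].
The characteristic polynomial is det(xI - A) = x^4, so the eigenvalues are 0 (algebraic multiplicity 4).

For λ = 0: rank(A) = 2, rank(A^2) = 1, rank(A^3) = 0. The eigenspace has dimension 4 - 2 = 2, so there are 2 Jordan blocks; the rank sequence gives block sizes [3, 1].

Assembling the blocks gives the Jordan form J above.

J = [[0, 1, 0, 0], [0, 0, 1, 0], [0, 0, 0, 0], [0, 0, 0, 0]]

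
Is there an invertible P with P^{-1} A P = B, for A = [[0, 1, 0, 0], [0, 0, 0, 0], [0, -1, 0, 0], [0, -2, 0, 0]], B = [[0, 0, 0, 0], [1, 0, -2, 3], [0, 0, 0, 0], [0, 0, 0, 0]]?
Yes.

Two matrices over a field are similar if and only if they have the same invariant factors.

Both A and B have characteristic polynomial x^4 and minimal polynomial x^2. Computing further, both have invariant factors x, x, x^2. Hence A and B are similar.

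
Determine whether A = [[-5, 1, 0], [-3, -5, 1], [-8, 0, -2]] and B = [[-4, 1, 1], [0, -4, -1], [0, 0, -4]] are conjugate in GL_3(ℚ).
Yes.

Two matrices over a field are similar if and only if they have the same invariant factors.

Both A and B have characteristic polynomial (x + 4)^3 and minimal polynomial (x + 4)^3. Computing further, both have invariant factors (x + 4)^3. Hence A and B are similar.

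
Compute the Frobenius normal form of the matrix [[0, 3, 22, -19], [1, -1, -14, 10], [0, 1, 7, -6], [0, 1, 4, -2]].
R = [[0, 0, 0, -1], [1, 0, 0, 4], [0, 1, 0, -6], [0, 0, 1, 4]]

The invariant factors of A (the non-unit diagonal entries of the Smith normal form of xI - A over ℚ[x]) are (x - 1)^4, each dividing the next. The characteristic polynomial is their product, (x - 1)^4.

The rational canonical form is the block-diagonal matrix of companion matrices C(f_i):
R = [[0, 0, 0, -1], [1, 0, 0, 4], [0, 1, 0, -6], [0, 0, 1, 4]].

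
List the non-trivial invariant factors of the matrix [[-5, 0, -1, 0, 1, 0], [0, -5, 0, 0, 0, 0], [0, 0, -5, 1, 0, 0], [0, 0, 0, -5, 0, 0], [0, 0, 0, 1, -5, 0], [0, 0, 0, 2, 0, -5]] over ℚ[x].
The Jordan structure of A has elementary divisors (x + 5)^2, (x + 5)^2, (x + 5), (x + 5). Arranging the block sizes at each eigenvalue in decreasing order and taking row products gives the invariant factors.

Invariant factors (smallest first, each dividing the next): x + 5, x + 5, (x + 5)^2, (x + 5)^2.

Check: the last factor (x + 5)^2 is the minimal polynomial, and the product (x + 5)^6 is the characteristic polynomial.

x + 5, x + 5, (x + 5)^2, (x + 5)^2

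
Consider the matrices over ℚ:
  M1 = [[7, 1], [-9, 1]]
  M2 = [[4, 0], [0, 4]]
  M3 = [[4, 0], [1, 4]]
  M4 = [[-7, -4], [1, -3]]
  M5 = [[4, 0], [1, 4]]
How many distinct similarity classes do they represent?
Characteristic polynomials: χ_{M1} = (x - 4)^2, χ_{M2} = (x - 4)^2, χ_{M3} = (x - 4)^2, χ_{M4} = (x + 5)^2, χ_{M5} = (x - 4)^2.

{M1, M3, M5}: invariant factors (x - 4)^2.

{M2}: invariant factors x - 4, x - 4.

{M4}: invariant factors (x + 5)^2.

Matrices are similar if and only if their invariant-factor lists agree; the partition into similarity classes is {M1, M3, M5}, {M2}, {M4}.

3 classes: {M1, M3, M5}, {M2}, {M4}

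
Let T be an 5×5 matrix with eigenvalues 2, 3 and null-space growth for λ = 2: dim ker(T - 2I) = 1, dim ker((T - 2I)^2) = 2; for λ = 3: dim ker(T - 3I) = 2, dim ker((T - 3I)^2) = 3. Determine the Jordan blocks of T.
λ = 2: successive nullity increments [1, 1] count blocks of size ≥ k; block sizes are [2].
λ = 3: successive nullity increments [2, 1] count blocks of size ≥ k; block sizes are [2, 1].

Jordan blocks: (2, 2), (3, 2), (3, 1)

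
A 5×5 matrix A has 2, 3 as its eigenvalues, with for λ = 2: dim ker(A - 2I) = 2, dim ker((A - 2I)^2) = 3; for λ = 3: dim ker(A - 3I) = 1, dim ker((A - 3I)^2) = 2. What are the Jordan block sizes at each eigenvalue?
λ = 2: successive nullity increments [2, 1] count blocks of size ≥ k; block sizes are [2, 1].
λ = 3: successive nullity increments [1, 1] count blocks of size ≥ k; block sizes are [2].

Jordan blocks: (2, 2), (2, 1), (3, 2)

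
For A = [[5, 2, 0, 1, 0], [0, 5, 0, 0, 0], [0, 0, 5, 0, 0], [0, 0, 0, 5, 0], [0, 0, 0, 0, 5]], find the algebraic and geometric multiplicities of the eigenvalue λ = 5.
The characteristic polynomial is (x - 5)^5, so the factor x - 5 appears with exponent 5: the algebraic multiplicity is 5.

rank(A - 5I) = 1, so the eigenspace has dimension 5 - 1 = 4: the geometric multiplicity is 4.

Since 4 < 5, A is not diagonalizable.

algebraic multiplicity 5, geometric multiplicity 4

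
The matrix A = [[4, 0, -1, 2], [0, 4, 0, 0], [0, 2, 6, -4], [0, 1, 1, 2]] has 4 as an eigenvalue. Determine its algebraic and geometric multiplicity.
algebraic multiplicity 4, geometric multiplicity 2

The characteristic polynomial is (x - 4)^4, so the factor x - 4 appears with exponent 4: the algebraic multiplicity is 4.

rank(A - 4I) = 2, so the eigenspace has dimension 4 - 2 = 2: the geometric multiplicity is 2.

Since 2 < 4, A is not diagonalizable.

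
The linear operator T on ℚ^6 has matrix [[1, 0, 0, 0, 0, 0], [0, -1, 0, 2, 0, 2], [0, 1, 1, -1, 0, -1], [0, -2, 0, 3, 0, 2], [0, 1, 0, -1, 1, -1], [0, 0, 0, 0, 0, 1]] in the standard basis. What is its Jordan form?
J = [[1, 1, 0, 0, 0, 0], [0, 1, 0, 0, 0, 0], [0, 0, 1, 0, 0, 0], [0, 0, 0, 1, 0, 0], [0, 0, 0, 0, 1, 0], [0, 0, 0, 0, 0, 1]]

The characteristic polynomial is det(xI - A) = (x - 1)^6, so the eigenvalues are 1 (algebraic multiplicity 6).

For λ = 1: rank(A - I) = 1, rank((A - I)^2) = 0. The eigenspace has dimension 6 - 1 = 5, so there are 5 Jordan blocks; the rank sequence gives block sizes [2, 1, 1, 1, 1].

Assembling the blocks gives the Jordan form J above.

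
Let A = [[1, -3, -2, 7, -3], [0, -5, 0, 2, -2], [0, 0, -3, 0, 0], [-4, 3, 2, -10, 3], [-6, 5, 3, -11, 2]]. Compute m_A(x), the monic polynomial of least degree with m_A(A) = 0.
The characteristic polynomial factors as (x + 3)^5. The minimal polynomial is ∏(x - λ)^{k_λ} where k_λ is the size of the largest Jordan block at λ.

For λ = -3: rank(A + 3I) = 2, and the largest Jordan block has size 3 (the smallest k with rank((A + 3I)^k) = rank((A + 3I)^(k+1))).

So m_A(x) = (x + 3)^3.

m_A(x) = (x + 3)^3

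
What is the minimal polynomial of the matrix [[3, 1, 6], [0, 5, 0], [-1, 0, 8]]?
The characteristic polynomial factors as (x - 6)(x - 5)^2. The minimal polynomial is ∏(x - λ)^{k_λ} where k_λ is the size of the largest Jordan block at λ.

For λ = 5: rank(A - 5I) = 2, and the largest Jordan block has size 2 (the smallest k with rank((A - 5I)^k) = rank((A - 5I)^(k+1))).
For λ = 6: rank(A - 6I) = 2, and the largest Jordan block has size 1 (the smallest k with rank((A - 6I)^k) = rank((A - 6I)^(k+1))).

So m_A(x) = (x - 6)(x - 5)^2.

m_A(x) = (x - 6)(x - 5)^2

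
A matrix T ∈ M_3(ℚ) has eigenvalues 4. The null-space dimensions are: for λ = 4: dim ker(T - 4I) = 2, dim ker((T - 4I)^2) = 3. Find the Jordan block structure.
λ = 4: successive nullity increments [2, 1] count blocks of size ≥ k; block sizes are [2, 1].

Jordan blocks: (4, 2), (4, 1)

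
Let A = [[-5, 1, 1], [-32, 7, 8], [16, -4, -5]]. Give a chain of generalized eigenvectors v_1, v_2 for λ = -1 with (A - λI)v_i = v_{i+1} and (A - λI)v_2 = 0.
We seek v_1 ∈ ker((A + I)^2) \ ker(A + I), then set v_{i+1} = (A + I) v_i.

One such chain is v_1 = [[0, 2, -1]]^T, v_2 = [[1, 8, -4]]^T. Check: (A + I) v_2 = [[0, 0, 0]]^T = 0.

v_1 = [[0, 2, -1]]^T, v_2 = [[1, 8, -4]]^T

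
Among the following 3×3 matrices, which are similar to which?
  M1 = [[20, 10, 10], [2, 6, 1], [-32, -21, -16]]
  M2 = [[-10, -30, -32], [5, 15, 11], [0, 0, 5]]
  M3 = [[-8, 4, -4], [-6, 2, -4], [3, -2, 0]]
Characteristic polynomials: χ_{M1} = x(x - 5)^2, χ_{M2} = x(x - 5)^2, χ_{M3} = (x + 2)^3.

{M1, M2}: invariant factors x(x - 5)^2.

{M3}: invariant factors x + 2, (x + 2)^2.

Matrices are similar if and only if their invariant-factor lists agree; the partition into similarity classes is {M1, M2}, {M3}.

2 classes: {M1, M2}, {M3}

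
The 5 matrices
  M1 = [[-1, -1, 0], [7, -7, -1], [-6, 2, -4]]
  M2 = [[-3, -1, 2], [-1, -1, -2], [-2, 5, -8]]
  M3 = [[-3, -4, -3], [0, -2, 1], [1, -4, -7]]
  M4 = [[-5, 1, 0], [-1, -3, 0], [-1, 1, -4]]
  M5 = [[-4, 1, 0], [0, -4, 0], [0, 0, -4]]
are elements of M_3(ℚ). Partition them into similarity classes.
2 classes: {M1, M2, M3}, {M4, M5}

Characteristic polynomials: χ_{M1} = (x + 4)^3, χ_{M2} = (x + 4)^3, χ_{M3} = (x + 4)^3, χ_{M4} = (x + 4)^3, χ_{M5} = (x + 4)^3.

{M1, M2, M3}: invariant factors (x + 4)^3.

{M4, M5}: invariant factors x + 4, (x + 4)^2.

Matrices are similar if and only if their invariant-factor lists agree; the partition into similarity classes is {M1, M2, M3}, {M4, M5}.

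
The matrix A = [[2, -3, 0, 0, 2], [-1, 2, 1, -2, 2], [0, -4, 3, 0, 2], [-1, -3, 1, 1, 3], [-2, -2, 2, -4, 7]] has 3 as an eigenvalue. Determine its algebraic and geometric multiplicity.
algebraic multiplicity 5, geometric multiplicity 2

The characteristic polynomial is (x - 3)^5, so the factor x - 3 appears with exponent 5: the algebraic multiplicity is 5.

rank(A - 3I) = 3, so the eigenspace has dimension 5 - 3 = 2: the geometric multiplicity is 2.

Since 2 < 5, A is not diagonalizable.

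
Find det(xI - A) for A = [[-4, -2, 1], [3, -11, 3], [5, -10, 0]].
xI - A = [[x + 4, 2, -1], [-3, x + 11, -3], [-5, 10, x]].

Expanding det(xI - A) along the first row:
det(xI - A) = + (x + 4)·det([[x + 11, -3], [10, x]]) - (2)·det([[-3, -3], [-5, x]]) + (-1)·det([[-3, x + 11], [-5, 10]]).

Evaluating gives χ_A(x) = x^3 + 15x^2 + 75x + 125 = (x + 5)^3.

χ_A(x) = (x + 5)^3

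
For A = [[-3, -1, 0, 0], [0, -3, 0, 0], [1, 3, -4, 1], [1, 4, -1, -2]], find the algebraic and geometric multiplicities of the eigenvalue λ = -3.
The characteristic polynomial is (x + 3)^4, so the factor x + 3 appears with exponent 4: the algebraic multiplicity is 4.

rank(A + 3I) = 2, so the eigenspace has dimension 4 - 2 = 2: the geometric multiplicity is 2.

Since 2 < 4, A is not diagonalizable.

algebraic multiplicity 4, geometric multiplicity 2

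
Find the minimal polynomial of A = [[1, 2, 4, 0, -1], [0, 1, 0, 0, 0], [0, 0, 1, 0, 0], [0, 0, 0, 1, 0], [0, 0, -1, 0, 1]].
m_A(x) = (x - 1)^3

The characteristic polynomial factors as (x - 1)^5. The minimal polynomial is ∏(x - λ)^{k_λ} where k_λ is the size of the largest Jordan block at λ.

For λ = 1: rank(A - I) = 2, and the largest Jordan block has size 3 (the smallest k with rank((A - I)^k) = rank((A - I)^(k+1))).

So m_A(x) = (x - 1)^3.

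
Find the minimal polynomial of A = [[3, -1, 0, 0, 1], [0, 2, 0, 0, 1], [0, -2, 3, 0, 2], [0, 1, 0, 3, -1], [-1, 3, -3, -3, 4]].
The characteristic polynomial factors as (x - 3)^5. The minimal polynomial is ∏(x - λ)^{k_λ} where k_λ is the size of the largest Jordan block at λ.

For λ = 3: rank(A - 3I) = 2, and the largest Jordan block has size 3 (the smallest k with rank((A - 3I)^k) = rank((A - 3I)^(k+1))).

So m_A(x) = (x - 3)^3.

m_A(x) = (x - 3)^3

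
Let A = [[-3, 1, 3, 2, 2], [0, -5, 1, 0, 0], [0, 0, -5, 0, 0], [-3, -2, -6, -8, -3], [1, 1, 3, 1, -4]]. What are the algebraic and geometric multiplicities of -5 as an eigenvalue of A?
The characteristic polynomial is (x + 5)^5, so the factor x + 5 appears with exponent 5: the algebraic multiplicity is 5.

rank(A + 5I) = 3, so the eigenspace has dimension 5 - 3 = 2: the geometric multiplicity is 2.

Since 2 < 5, A is not diagonalizable.

algebraic multiplicity 5, geometric multiplicity 2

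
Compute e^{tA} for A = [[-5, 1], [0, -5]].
e^{tA} = [[e^{-5*t}, t*e^{-5*t}], [0, e^{-5*t}]]

A has Jordan form J = [[-5, 1], [0, -5]] with A = PJP^{-1}, so e^{tA} = P e^{tJ} P^{-1}.

For a Jordan block J_k(λ), e^{tJ_k(λ)} = e^{λt} · (I + tN + t^2 N^2/2! + ... + t^{k-1} N^{k-1}/(k-1)!) where N is the nilpotent superdiagonal part.

Assembling the blocks and conjugating back gives the entries of e^{tA} as shown above.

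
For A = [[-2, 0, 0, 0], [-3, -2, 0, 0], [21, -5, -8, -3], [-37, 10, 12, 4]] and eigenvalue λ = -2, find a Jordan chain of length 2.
v_1 = [[-1, 3, -5, -1]]^T, v_2 = [[0, 3, -3, 1]]^T

We seek v_1 ∈ ker((A + 2I)^2) \ ker(A + 2I), then set v_{i+1} = (A + 2I) v_i.

One such chain is v_1 = [[-1, 3, -5, -1]]^T, v_2 = [[0, 3, -3, 1]]^T. Check: (A + 2I) v_2 = [[0, 0, 0, 0]]^T = 0.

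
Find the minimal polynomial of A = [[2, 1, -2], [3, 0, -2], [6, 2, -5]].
The characteristic polynomial factors as (x + 1)^3. The minimal polynomial is ∏(x - λ)^{k_λ} where k_λ is the size of the largest Jordan block at λ.

For λ = -1: rank(A + I) = 1, and the largest Jordan block has size 2 (the smallest k with rank((A + I)^k) = rank((A + I)^(k+1))).

So m_A(x) = (x + 1)^2.

m_A(x) = (x + 1)^2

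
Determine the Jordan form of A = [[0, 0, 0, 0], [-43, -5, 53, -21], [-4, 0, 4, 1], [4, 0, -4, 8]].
J = [[-5, 0, 0, 0], [0, 0, 0, 0], [0, 0, 6, 1], [0, 0, 0, 6]]

The characteristic polynomial is det(xI - A) = x(x - 6)^2(x + 5), so the eigenvalues are -5 (algebraic multiplicity 1), 0 (algebraic multiplicity 1), 6 (algebraic multiplicity 2).

For λ = -5: algebraic multiplicity 1 gives one 1×1 block.

For λ = 0: algebraic multiplicity 1 gives one 1×1 block.

For λ = 6: rank(A - 6I) = 3, rank((A - 6I)^2) = 2. The eigenspace has dimension 4 - 3 = 1, so there is 1 Jordan block; the rank sequence gives block sizes [2].

Assembling the blocks gives the Jordan form J above.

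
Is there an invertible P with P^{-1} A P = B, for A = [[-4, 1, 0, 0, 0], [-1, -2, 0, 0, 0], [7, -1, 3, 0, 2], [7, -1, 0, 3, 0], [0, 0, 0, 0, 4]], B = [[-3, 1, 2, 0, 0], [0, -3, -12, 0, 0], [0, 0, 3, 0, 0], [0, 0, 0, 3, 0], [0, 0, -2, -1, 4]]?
Two matrices over a field are similar if and only if they have the same invariant factors.

Both A and B have characteristic polynomial (x - 4)(x - 3)^2(x + 3)^2 and minimal polynomial (x - 4)(x - 3)(x + 3)^2. Computing further, both have invariant factors x - 3, (x - 4)(x - 3)(x + 3)^2. Hence A and B are similar.

Yes.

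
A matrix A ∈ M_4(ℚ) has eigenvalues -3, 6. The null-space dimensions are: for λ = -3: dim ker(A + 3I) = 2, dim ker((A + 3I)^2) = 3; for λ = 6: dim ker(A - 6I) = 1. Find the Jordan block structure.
λ = -3: successive nullity increments [2, 1] count blocks of size ≥ k; block sizes are [2, 1].
λ = 6: successive nullity increments [1] count blocks of size ≥ k; block sizes are [1].

Jordan blocks: (-3, 2), (-3, 1), (6, 1)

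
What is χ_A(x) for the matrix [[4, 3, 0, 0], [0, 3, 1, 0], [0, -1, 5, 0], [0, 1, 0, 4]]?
χ_A(x) = (x - 4)^4

xI - A = [[x - 4, -3, 0, 0], [0, x - 3, -1, 0], [0, 1, x - 5, 0], [0, -1, 0, x - 4]].

Expanding det(xI - A) along the first row:
det(xI - A) = + (x - 4)·det([[x - 3, -1, 0], [1, x - 5, 0], [-1, 0, x - 4]]) - (-3)·det([[0, -1, 0], [0, x - 5, 0], [0, 0, x - 4]]) + (0)·det([[0, x - 3, 0], [0, 1, 0], [0, -1, x - 4]]) - (0)·det([[0, x - 3, -1], [0, 1, x - 5], [0, -1, 0]]).

Evaluating gives χ_A(x) = x^4 - 16x^3 + 96x^2 - 256x + 256 = (x - 4)^4.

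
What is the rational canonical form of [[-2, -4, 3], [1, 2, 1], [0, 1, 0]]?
The invariant factors of A (the non-unit diagonal entries of the Smith normal form of xI - A over ℚ[x]) are x^3 - x - 5, each dividing the next. The characteristic polynomial is their product, x^3 - x - 5.

The rational canonical form is the block-diagonal matrix of companion matrices C(f_i):
R = [[0, 0, 5], [1, 0, 1], [0, 1, 0]].

Note the characteristic polynomial does not split into linear factors over ℚ, so A has no Jordan form over ℚ; the rational canonical form exists over any field.

R = [[0, 0, 5], [1, 0, 1], [0, 1, 0]]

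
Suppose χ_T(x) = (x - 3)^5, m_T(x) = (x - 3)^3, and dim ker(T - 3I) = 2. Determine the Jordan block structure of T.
Jordan blocks: (3, 3), (3, 2)

λ = 3: algebraic multiplicity 5 (exponent in χ_T), largest block size 3 (exponent in m_T), 2 blocks (geometric multiplicity). These force block sizes [3, 2].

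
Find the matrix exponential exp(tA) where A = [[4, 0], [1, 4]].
A has Jordan form J = [[4, 1], [0, 4]] with A = PJP^{-1}, so e^{tA} = P e^{tJ} P^{-1}.

For a Jordan block J_k(λ), e^{tJ_k(λ)} = e^{λt} · (I + tN + t^2 N^2/2! + ... + t^{k-1} N^{k-1}/(k-1)!) where N is the nilpotent superdiagonal part.

Assembling the blocks and conjugating back gives the entries of e^{tA} as shown above.

e^{tA} = [[e^{4*t}, 0], [t*e^{4*t}, e^{4*t}]]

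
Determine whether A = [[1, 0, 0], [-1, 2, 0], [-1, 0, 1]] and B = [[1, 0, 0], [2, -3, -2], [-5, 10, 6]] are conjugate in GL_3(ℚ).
No.

Both have characteristic polynomial (x - 2)(x - 1)^2, but the minimal polynomial of A is (x - 2)(x - 1)^2 while the minimal polynomial of B is (x - 2)(x - 1). The minimal polynomial is a similarity invariant, so A and B are not similar.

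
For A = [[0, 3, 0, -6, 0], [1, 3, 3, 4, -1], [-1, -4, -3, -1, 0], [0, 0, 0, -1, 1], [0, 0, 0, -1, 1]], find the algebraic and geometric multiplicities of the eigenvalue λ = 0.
algebraic multiplicity 5, geometric multiplicity 2

The characteristic polynomial is x^5, so the factor x appears with exponent 5: the algebraic multiplicity is 5.

rank(A) = 3, so the eigenspace has dimension 5 - 3 = 2: the geometric multiplicity is 2.

Since 2 < 5, A is not diagonalizable.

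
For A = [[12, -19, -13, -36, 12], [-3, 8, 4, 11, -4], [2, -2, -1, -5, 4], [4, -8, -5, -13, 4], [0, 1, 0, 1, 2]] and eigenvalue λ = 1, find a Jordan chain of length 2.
We seek v_1 ∈ ker((A - I)^2) \ ker(A - I), then set v_{i+1} = (A - I) v_i.

One such chain is v_1 = [[4, -1, 0, 2, 0]]^T, v_2 = [[-9, 3, 0, -4, 1]]^T. Check: (A - I) v_2 = [[0, 0, 0, 0, 0]]^T = 0.

v_1 = [[4, -1, 0, 2, 0]]^T, v_2 = [[-9, 3, 0, -4, 1]]^T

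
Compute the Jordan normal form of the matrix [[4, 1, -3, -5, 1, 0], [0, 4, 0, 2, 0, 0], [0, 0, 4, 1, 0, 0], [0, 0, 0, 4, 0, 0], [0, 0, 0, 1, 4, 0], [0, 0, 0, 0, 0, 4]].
J = [[4, 1, 0, 0, 0, 0], [0, 4, 0, 0, 0, 0], [0, 0, 4, 1, 0, 0], [0, 0, 0, 4, 0, 0], [0, 0, 0, 0, 4, 0], [0, 0, 0, 0, 0, 4]]

The characteristic polynomial is det(xI - A) = (x - 4)^6, so the eigenvalues are 4 (algebraic multiplicity 6).

For λ = 4: rank(A - 4I) = 2, rank((A - 4I)^2) = 0. The eigenspace has dimension 6 - 2 = 4, so there are 4 Jordan blocks; the rank sequence gives block sizes [2, 2, 1, 1].

Assembling the blocks gives the Jordan form J above.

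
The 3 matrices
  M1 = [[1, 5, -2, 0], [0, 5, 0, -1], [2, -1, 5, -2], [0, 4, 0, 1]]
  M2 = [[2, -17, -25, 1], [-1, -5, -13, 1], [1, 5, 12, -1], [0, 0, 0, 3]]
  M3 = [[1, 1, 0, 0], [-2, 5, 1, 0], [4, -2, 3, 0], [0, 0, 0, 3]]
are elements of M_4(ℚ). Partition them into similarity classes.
Characteristic polynomials: χ_{M1} = (x - 3)^4, χ_{M2} = (x - 3)^4, χ_{M3} = (x - 3)^4.

{M1, M2, M3}: invariant factors x - 3, (x - 3)^3.

Matrices are similar if and only if their invariant-factor lists agree; the partition into similarity classes is {M1, M2, M3}.

1 class: {M1, M2, M3}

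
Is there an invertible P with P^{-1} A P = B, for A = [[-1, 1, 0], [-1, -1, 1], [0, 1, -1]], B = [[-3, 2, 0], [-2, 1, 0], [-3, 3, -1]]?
Both have characteristic polynomial (x + 1)^3, but the minimal polynomial of A is (x + 1)^3 while the minimal polynomial of B is (x + 1)^2. The minimal polynomial is a similarity invariant, so A and B are not similar.

No.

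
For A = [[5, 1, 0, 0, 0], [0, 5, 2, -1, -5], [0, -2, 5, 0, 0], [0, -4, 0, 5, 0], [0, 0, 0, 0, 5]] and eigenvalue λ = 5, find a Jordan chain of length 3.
We seek v_1 ∈ ker((A - 5I)^3) \ ker((A - 5I)^2), then set v_{i+1} = (A - 5I) v_i.

One such chain is v_1 = [[0, 0, 1, 1, 0]]^T, v_2 = [[0, 1, 0, 0, 0]]^T, v_3 = [[1, 0, -2, -4, 0]]^T. Check: (A - 5I) v_3 = [[0, 0, 0, 0, 0]]^T = 0.

v_1 = [[0, 0, 1, 1, 0]]^T, v_2 = [[0, 1, 0, 0, 0]]^T, v_3 = [[1, 0, -2, -4, 0]]^T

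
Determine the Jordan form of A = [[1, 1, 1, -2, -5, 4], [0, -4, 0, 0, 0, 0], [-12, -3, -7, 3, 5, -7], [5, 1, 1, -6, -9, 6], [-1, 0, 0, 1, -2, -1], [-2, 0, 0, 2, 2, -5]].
J = [[-4, 1, 0, 0, 0, 0], [0, -4, 0, 0, 0, 0], [0, 0, -4, 1, 0, 0], [0, 0, 0, -4, 0, 0], [0, 0, 0, 0, -4, 0], [0, 0, 0, 0, 0, -3]]

The characteristic polynomial is det(xI - A) = (x + 3)(x + 4)^5, so the eigenvalues are -4 (algebraic multiplicity 5), -3 (algebraic multiplicity 1).

For λ = -4: rank(A + 4I) = 3, rank((A + 4I)^2) = 1. The eigenspace has dimension 6 - 3 = 3, so there are 3 Jordan blocks; the rank sequence gives block sizes [2, 2, 1].

For λ = -3: algebraic multiplicity 1 gives one 1×1 block.

Assembling the blocks gives the Jordan form J above.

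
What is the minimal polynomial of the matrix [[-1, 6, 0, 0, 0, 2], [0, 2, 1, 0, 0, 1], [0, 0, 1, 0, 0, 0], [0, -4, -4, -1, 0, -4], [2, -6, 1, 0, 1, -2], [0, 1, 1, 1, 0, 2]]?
The characteristic polynomial factors as (x - 1)^5(x + 1). The minimal polynomial is ∏(x - λ)^{k_λ} where k_λ is the size of the largest Jordan block at λ.

For λ = -1: rank(A + I) = 5, and the largest Jordan block has size 1 (the smallest k with rank((A + I)^k) = rank((A + I)^(k+1))).
For λ = 1: rank(A - I) = 4, and the largest Jordan block has size 3 (the smallest k with rank((A - I)^k) = rank((A - I)^(k+1))).

So m_A(x) = (x - 1)^3(x + 1).

m_A(x) = (x - 1)^3(x + 1)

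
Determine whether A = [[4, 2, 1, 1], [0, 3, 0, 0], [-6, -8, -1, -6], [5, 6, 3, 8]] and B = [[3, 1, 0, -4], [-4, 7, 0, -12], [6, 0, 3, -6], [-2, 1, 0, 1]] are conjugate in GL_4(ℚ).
Yes.

Two matrices over a field are similar if and only if they have the same invariant factors.

Both A and B have characteristic polynomial (x - 5)(x - 3)^3 and minimal polynomial (x - 5)(x - 3)^2. Computing further, both have invariant factors x - 3, (x - 5)(x - 3)^2. Hence A and B are similar.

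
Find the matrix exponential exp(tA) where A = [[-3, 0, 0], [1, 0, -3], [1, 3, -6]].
A has Jordan form J = [[-3, 1, 0], [0, -3, 0], [0, 0, -3]] with A = PJP^{-1}, so e^{tA} = P e^{tJ} P^{-1}.

For a Jordan block J_k(λ), e^{tJ_k(λ)} = e^{λt} · (I + tN + t^2 N^2/2! + ... + t^{k-1} N^{k-1}/(k-1)!) where N is the nilpotent superdiagonal part.

Assembling the blocks and conjugating back gives the entries of e^{tA} as shown above.

e^{tA} = [[e^{-3*t}, 0, 0], [t*e^{-3*t}, (3*t + 1)*e^{-3*t}, -3*t*e^{-3*t}], [t*e^{-3*t}, 3*t*e^{-3*t}, (1 - 3*t)*e^{-3*t}]]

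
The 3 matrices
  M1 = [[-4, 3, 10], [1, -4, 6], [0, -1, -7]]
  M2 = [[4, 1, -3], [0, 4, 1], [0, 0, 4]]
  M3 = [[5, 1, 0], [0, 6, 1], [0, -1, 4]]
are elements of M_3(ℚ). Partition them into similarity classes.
Characteristic polynomials: χ_{M1} = (x + 5)^3, χ_{M2} = (x - 4)^3, χ_{M3} = (x - 5)^3.

{M1}: invariant factors (x + 5)^3.

{M2}: invariant factors (x - 4)^3.

{M3}: invariant factors (x - 5)^3.

Matrices are similar if and only if their invariant-factor lists agree; the partition into similarity classes is {M1}, {M2}, {M3}.

3 classes: {M1}, {M2}, {M3}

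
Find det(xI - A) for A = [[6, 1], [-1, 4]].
χ_A(x) = (x - 5)^2

xI - A = [[x - 6, -1], [1, x - 4]].

Expanding det(xI - A) along the first row:
det(xI - A) = + (x - 6)·det([[x - 4]]) - (-1)·det([[1]]).

Evaluating gives χ_A(x) = x^2 - 10x + 25 = (x - 5)^2.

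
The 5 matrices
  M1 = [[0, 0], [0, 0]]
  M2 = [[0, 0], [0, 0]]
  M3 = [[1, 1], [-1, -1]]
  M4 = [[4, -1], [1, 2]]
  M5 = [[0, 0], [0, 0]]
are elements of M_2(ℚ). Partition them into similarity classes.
Characteristic polynomials: χ_{M1} = x^2, χ_{M2} = x^2, χ_{M3} = x^2, χ_{M4} = (x - 3)^2, χ_{M5} = x^2.

{M1, M2, M5}: invariant factors x, x.

{M3}: invariant factors x^2.

{M4}: invariant factors (x - 3)^2.

Matrices are similar if and only if their invariant-factor lists agree; the partition into similarity classes is {M1, M2, M5}, {M3}, {M4}.

3 classes: {M1, M2, M5}, {M3}, {M4}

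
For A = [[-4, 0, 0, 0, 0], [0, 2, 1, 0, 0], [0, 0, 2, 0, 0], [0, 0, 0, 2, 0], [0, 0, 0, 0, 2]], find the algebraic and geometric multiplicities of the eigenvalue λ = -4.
algebraic multiplicity 1, geometric multiplicity 1

The characteristic polynomial is (x - 2)^4(x + 4), so the factor x + 4 appears with exponent 1: the algebraic multiplicity is 1.

rank(A + 4I) = 4, so the eigenspace has dimension 5 - 4 = 1: the geometric multiplicity is 1.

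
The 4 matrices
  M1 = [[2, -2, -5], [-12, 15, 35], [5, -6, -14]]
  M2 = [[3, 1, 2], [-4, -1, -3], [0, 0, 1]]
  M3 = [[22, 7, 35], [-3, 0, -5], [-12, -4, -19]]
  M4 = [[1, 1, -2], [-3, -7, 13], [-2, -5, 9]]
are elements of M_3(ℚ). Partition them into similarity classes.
Characteristic polynomials: χ_{M1} = (x - 1)^3, χ_{M2} = (x - 1)^3, χ_{M3} = (x - 1)^3, χ_{M4} = (x - 1)^3.

{M1, M2, M4}: invariant factors (x - 1)^3.

{M3}: invariant factors x - 1, (x - 1)^2.

Matrices are similar if and only if their invariant-factor lists agree; the partition into similarity classes is {M1, M2, M4}, {M3}.

2 classes: {M1, M2, M4}, {M3}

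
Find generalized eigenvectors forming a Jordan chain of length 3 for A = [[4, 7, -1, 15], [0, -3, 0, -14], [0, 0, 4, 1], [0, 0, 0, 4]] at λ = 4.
v_1 = [[4, -2, 0, 1]]^T, v_2 = [[1, 0, 1, 0]]^T, v_3 = [[-1, 0, 0, 0]]^T

We seek v_1 ∈ ker((A - 4I)^3) \ ker((A - 4I)^2), then set v_{i+1} = (A - 4I) v_i.

One such chain is v_1 = [[4, -2, 0, 1]]^T, v_2 = [[1, 0, 1, 0]]^T, v_3 = [[-1, 0, 0, 0]]^T. Check: (A - 4I) v_3 = [[0, 0, 0, 0]]^T = 0.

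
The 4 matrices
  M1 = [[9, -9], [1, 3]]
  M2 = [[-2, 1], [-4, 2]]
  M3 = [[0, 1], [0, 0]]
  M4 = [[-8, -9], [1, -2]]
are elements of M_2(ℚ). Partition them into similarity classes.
Characteristic polynomials: χ_{M1} = (x - 6)^2, χ_{M2} = x^2, χ_{M3} = x^2, χ_{M4} = (x + 5)^2.

{M1}: invariant factors (x - 6)^2.

{M2, M3}: invariant factors x^2.

{M4}: invariant factors (x + 5)^2.

Matrices are similar if and only if their invariant-factor lists agree; the partition into similarity classes is {M1}, {M2, M3}, {M4}.

3 classes: {M1}, {M2, M3}, {M4}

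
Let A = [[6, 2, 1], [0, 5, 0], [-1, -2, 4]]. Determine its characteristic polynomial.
χ_A(x) = (x - 5)^3

xI - A = [[x - 6, -2, -1], [0, x - 5, 0], [1, 2, x - 4]].

Expanding det(xI - A) along the first row:
det(xI - A) = + (x - 6)·det([[x - 5, 0], [2, x - 4]]) - (-2)·det([[0, 0], [1, x - 4]]) + (-1)·det([[0, x - 5], [1, 2]]).

Evaluating gives χ_A(x) = x^3 - 15x^2 + 75x - 125 = (x - 5)^3.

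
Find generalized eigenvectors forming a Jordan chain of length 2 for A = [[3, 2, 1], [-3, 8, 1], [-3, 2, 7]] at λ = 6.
We seek v_1 ∈ ker((A - 6I)^2) \ ker(A - 6I), then set v_{i+1} = (A - 6I) v_i.

One such chain is v_1 = [[0, 0, 1]]^T, v_2 = [[1, 1, 1]]^T. Check: (A - 6I) v_2 = [[0, 0, 0]]^T = 0.

v_1 = [[0, 0, 1]]^T, v_2 = [[1, 1, 1]]^T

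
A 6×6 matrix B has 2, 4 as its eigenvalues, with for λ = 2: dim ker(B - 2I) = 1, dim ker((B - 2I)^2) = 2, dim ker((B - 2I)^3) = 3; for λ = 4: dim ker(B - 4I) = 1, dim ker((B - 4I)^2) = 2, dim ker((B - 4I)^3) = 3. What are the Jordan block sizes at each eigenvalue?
λ = 2: successive nullity increments [1, 1, 1] count blocks of size ≥ k; block sizes are [3].
λ = 4: successive nullity increments [1, 1, 1] count blocks of size ≥ k; block sizes are [3].

Jordan blocks: (2, 3), (4, 3)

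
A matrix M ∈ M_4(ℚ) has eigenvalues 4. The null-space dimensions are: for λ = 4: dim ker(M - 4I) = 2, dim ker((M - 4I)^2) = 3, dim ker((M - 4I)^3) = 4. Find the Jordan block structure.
Jordan blocks: (4, 3), (4, 1)

λ = 4: successive nullity increments [2, 1, 1] count blocks of size ≥ k; block sizes are [3, 1].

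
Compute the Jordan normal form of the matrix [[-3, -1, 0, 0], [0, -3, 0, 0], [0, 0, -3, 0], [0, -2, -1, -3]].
The characteristic polynomial is det(xI - A) = (x + 3)^4, so the eigenvalues are -3 (algebraic multiplicity 4).

For λ = -3: rank(A + 3I) = 2, rank((A + 3I)^2) = 0. The eigenspace has dimension 4 - 2 = 2, so there are 2 Jordan blocks; the rank sequence gives block sizes [2, 2].

Assembling the blocks gives the Jordan form J above.

J = [[-3, 1, 0, 0], [0, -3, 0, 0], [0, 0, -3, 1], [0, 0, 0, -3]]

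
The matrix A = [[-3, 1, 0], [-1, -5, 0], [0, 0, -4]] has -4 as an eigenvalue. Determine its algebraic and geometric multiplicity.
algebraic multiplicity 3, geometric multiplicity 2

The characteristic polynomial is (x + 4)^3, so the factor x + 4 appears with exponent 3: the algebraic multiplicity is 3.

rank(A + 4I) = 1, so the eigenspace has dimension 3 - 1 = 2: the geometric multiplicity is 2.

Since 2 < 3, A is not diagonalizable.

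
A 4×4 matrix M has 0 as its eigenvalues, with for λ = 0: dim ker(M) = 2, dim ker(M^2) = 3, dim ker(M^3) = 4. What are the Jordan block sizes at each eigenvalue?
Jordan blocks: (0, 3), (0, 1)

λ = 0: successive nullity increments [2, 1, 1] count blocks of size ≥ k; block sizes are [3, 1].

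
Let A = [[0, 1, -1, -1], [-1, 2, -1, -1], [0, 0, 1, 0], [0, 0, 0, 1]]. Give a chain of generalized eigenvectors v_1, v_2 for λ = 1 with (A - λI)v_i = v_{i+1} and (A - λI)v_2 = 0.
We seek v_1 ∈ ker((A - I)^2) \ ker(A - I), then set v_{i+1} = (A - I) v_i.

One such chain is v_1 = [[-1, 0, 0, 0]]^T, v_2 = [[1, 1, 0, 0]]^T. Check: (A - I) v_2 = [[0, 0, 0, 0]]^T = 0.

v_1 = [[-1, 0, 0, 0]]^T, v_2 = [[1, 1, 0, 0]]^T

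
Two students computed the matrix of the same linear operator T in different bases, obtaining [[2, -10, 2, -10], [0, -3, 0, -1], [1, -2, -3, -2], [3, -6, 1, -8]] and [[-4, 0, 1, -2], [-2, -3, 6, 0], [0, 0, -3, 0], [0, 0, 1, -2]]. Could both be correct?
Both have characteristic polynomial (x + 2)(x + 3)^2(x + 4), but the minimal polynomial of A is (x + 2)(x + 3)^2(x + 4) while the minimal polynomial of B is (x + 2)(x + 3)(x + 4). The minimal polynomial is a similarity invariant, so A and B are not similar.

No.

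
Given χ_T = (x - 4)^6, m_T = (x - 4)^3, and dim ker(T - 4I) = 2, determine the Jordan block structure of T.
Jordan blocks: (4, 3), (4, 3)

λ = 4: algebraic multiplicity 6 (exponent in χ_T), largest block size 3 (exponent in m_T), 2 blocks (geometric multiplicity). These force block sizes [3, 3].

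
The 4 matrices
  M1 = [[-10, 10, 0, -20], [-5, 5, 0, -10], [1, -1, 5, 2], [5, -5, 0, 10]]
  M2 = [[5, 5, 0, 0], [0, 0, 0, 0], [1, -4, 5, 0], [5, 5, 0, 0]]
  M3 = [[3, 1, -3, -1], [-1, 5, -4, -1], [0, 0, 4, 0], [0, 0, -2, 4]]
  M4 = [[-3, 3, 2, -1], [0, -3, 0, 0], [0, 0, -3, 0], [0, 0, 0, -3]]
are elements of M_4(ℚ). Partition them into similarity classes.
3 classes: {M1, M2}, {M3}, {M4}

Characteristic polynomials: χ_{M1} = x^2(x - 5)^2, χ_{M2} = x^2(x - 5)^2, χ_{M3} = (x - 4)^4, χ_{M4} = (x + 3)^4.

{M1, M2}: invariant factors x, x(x - 5)^2.

{M3}: invariant factors x - 4, (x - 4)^3.

{M4}: invariant factors x + 3, x + 3, (x + 3)^2.

Matrices are similar if and only if their invariant-factor lists agree; the partition into similarity classes is {M1, M2}, {M3}, {M4}.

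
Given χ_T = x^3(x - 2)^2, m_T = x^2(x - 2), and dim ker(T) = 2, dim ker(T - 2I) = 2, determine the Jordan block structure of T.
λ = 0: algebraic multiplicity 3 (exponent in χ_T), largest block size 2 (exponent in m_T), 2 blocks (geometric multiplicity). These force block sizes [2, 1].
λ = 2: algebraic multiplicity 2 (exponent in χ_T), largest block size 1 (exponent in m_T), 2 blocks (geometric multiplicity). These force block sizes [1, 1].

Jordan blocks: (0, 2), (0, 1), (2, 1), (2, 1)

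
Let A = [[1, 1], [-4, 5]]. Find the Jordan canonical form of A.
The characteristic polynomial is det(xI - A) = (x - 3)^2, so the eigenvalues are 3 (algebraic multiplicity 2).

For λ = 3: rank(A - 3I) = 1, rank((A - 3I)^2) = 0. The eigenspace has dimension 2 - 1 = 1, so there is 1 Jordan block; the rank sequence gives block sizes [2].

Assembling the blocks gives the Jordan form J above.

J = [[3, 1], [0, 3]]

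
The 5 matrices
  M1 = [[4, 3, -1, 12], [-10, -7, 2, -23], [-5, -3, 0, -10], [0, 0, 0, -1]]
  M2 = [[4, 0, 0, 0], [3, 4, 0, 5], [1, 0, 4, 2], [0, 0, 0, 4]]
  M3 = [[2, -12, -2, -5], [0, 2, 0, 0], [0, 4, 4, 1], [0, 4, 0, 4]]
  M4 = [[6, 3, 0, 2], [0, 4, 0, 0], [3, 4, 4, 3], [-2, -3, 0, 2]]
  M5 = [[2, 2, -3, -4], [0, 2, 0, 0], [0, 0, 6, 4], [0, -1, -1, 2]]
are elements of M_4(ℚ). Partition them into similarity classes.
4 classes: {M1}, {M2, M4}, {M3}, {M5}

Characteristic polynomials: χ_{M1} = (x + 1)^4, χ_{M2} = (x - 4)^4, χ_{M3} = (x - 4)^2(x - 2)^2, χ_{M4} = (x - 4)^4, χ_{M5} = (x - 4)^2(x - 2)^2.

{M1}: invariant factors x + 1, (x + 1)^3.

{M2, M4}: invariant factors (x - 4)^2, (x - 4)^2.

{M3}: invariant factors x - 2, (x - 4)^2(x - 2).

{M5}: invariant factors (x - 4)^2(x - 2)^2.

Matrices are similar if and only if their invariant-factor lists agree; the partition into similarity classes is {M1}, {M2, M4}, {M3}, {M5}.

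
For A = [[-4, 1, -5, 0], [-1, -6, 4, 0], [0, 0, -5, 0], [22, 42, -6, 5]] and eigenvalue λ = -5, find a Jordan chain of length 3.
v_1 = [[5, -2, 1, -2]]^T, v_2 = [[-2, 1, 0, 0]]^T, v_3 = [[-1, 1, 0, -2]]^T

We seek v_1 ∈ ker((A + 5I)^3) \ ker((A + 5I)^2), then set v_{i+1} = (A + 5I) v_i.

One such chain is v_1 = [[5, -2, 1, -2]]^T, v_2 = [[-2, 1, 0, 0]]^T, v_3 = [[-1, 1, 0, -2]]^T. Check: (A + 5I) v_3 = [[0, 0, 0, 0]]^T = 0.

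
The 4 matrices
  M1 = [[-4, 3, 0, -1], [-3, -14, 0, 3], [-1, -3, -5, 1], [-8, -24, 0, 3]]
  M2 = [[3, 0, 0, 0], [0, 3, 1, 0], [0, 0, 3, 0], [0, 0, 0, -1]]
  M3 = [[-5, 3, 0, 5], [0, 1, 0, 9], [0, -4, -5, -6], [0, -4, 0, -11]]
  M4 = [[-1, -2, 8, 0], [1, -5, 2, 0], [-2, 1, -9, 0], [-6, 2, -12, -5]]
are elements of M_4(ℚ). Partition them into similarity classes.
3 classes: {M1}, {M2}, {M3, M4}

Characteristic polynomials: χ_{M1} = (x + 5)^4, χ_{M2} = (x - 3)^3(x + 1), χ_{M3} = (x + 5)^4, χ_{M4} = (x + 5)^4.

{M1}: invariant factors x + 5, x + 5, (x + 5)^2.

{M2}: invariant factors x - 3, (x - 3)^2(x + 1).

{M3, M4}: invariant factors x + 5, (x + 5)^3.

Matrices are similar if and only if their invariant-factor lists agree; the partition into similarity classes is {M1}, {M2}, {M3, M4}.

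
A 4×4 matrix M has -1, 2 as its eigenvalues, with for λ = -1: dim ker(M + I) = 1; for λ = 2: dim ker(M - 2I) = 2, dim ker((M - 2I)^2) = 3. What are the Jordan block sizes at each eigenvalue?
Jordan blocks: (-1, 1), (2, 2), (2, 1)

λ = -1: successive nullity increments [1] count blocks of size ≥ k; block sizes are [1].
λ = 2: successive nullity increments [2, 1] count blocks of size ≥ k; block sizes are [2, 1].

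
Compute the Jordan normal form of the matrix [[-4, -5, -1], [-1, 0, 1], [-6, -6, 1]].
The characteristic polynomial is det(xI - A) = (x - 1)^2(x + 5), so the eigenvalues are -5 (algebraic multiplicity 1), 1 (algebraic multiplicity 2).

For λ = -5: algebraic multiplicity 1 gives one 1×1 block.

For λ = 1: rank(A - I) = 2, rank((A - I)^2) = 1. The eigenspace has dimension 3 - 2 = 1, so there is 1 Jordan block; the rank sequence gives block sizes [2].

Assembling the blocks gives the Jordan form J above.

J = [[-5, 0, 0], [0, 1, 1], [0, 0, 1]]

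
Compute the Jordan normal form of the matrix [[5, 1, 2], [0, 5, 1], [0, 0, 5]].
J = [[5, 1, 0], [0, 5, 1], [0, 0, 5]]

The characteristic polynomial is det(xI - A) = (x - 5)^3, so the eigenvalues are 5 (algebraic multiplicity 3).

For λ = 5: rank(A - 5I) = 2, rank((A - 5I)^2) = 1, rank((A - 5I)^3) = 0. The eigenspace has dimension 3 - 2 = 1, so there is 1 Jordan block; the rank sequence gives block sizes [3].

Assembling the blocks gives the Jordan form J above.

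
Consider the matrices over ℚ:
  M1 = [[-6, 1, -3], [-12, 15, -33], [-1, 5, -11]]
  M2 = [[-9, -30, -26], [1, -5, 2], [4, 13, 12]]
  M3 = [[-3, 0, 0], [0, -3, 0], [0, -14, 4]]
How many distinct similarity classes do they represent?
Characteristic polynomials: χ_{M1} = (x - 4)(x + 3)^2, χ_{M2} = (x - 4)(x + 3)^2, χ_{M3} = (x - 4)(x + 3)^2.

{M1, M2}: invariant factors (x - 4)(x + 3)^2.

{M3}: invariant factors x + 3, (x - 4)(x + 3).

Matrices are similar if and only if their invariant-factor lists agree; the partition into similarity classes is {M1, M2}, {M3}.

2 classes: {M1, M2}, {M3}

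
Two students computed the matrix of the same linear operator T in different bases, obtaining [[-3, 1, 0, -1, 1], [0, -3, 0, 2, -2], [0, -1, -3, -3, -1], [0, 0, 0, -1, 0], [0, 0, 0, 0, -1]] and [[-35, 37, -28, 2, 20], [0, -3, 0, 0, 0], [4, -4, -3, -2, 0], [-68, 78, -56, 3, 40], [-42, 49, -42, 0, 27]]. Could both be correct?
Two matrices over a field are similar if and only if they have the same invariant factors.

Both A and B have characteristic polynomial (x + 1)^2(x + 3)^3 and minimal polynomial (x + 1)(x + 3)^2. Computing further, both have invariant factors (x + 1)(x + 3), (x + 1)(x + 3)^2. Hence A and B are similar.

Yes.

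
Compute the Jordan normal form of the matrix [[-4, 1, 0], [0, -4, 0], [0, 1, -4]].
The characteristic polynomial is det(xI - A) = (x + 4)^3, so the eigenvalues are -4 (algebraic multiplicity 3).

For λ = -4: rank(A + 4I) = 1, rank((A + 4I)^2) = 0. The eigenspace has dimension 3 - 1 = 2, so there are 2 Jordan blocks; the rank sequence gives block sizes [2, 1].

Assembling the blocks gives the Jordan form J above.

J = [[-4, 1, 0], [0, -4, 0], [0, 0, -4]]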